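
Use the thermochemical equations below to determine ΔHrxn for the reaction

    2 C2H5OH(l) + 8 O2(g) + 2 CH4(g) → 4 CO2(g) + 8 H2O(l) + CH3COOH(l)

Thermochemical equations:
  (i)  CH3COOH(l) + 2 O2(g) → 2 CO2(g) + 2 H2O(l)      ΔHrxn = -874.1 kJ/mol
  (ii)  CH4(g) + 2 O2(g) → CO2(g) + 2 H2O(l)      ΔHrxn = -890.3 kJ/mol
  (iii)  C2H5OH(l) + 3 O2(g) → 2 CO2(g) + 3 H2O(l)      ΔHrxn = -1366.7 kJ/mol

ΔHrxn = -3639.9 kJ/mol

(i) reversed: +874.1 kJ/mol
(ii) × 2: (2)·(-890.3) = -1780.6 kJ/mol
(iii) × 2: (2)·(-1366.7) = -2733.4 kJ/mol
ΔHrxn = (+874.1) + (-1780.6) + (-2733.4) = -3639.9 kJ/mol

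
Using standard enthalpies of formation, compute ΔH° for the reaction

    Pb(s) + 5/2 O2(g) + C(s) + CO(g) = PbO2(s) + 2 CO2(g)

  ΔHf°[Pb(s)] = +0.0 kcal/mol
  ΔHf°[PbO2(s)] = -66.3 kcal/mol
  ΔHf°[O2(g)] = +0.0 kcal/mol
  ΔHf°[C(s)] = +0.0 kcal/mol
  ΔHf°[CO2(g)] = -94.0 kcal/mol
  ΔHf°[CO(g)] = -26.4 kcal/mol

ΔH° = -227.9 kcal/mol

Products: 1·(-66.3) + 2·(-94.0) = -254.3
Reactants: 1·(+0.0) + 5/2·(+0.0) + 1·(+0.0) + 1·(-26.4) = -26.4
ΔH° = (-254.3) − (-26.4) = -227.9 kcal/mol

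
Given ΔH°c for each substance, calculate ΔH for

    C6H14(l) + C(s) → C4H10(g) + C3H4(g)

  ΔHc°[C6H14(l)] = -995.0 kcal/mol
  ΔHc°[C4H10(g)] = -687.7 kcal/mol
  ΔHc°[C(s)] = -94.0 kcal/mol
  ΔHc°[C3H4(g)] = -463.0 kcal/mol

Using ΔH = Σ nΔHc°(reactants) − Σ nΔHc°(products):
= [1·(-995.0) + 1·(-94.0)] − [1·(-687.7) + 1·(-463.0)]
= 61.7 kcal/mol

ΔH = 61.7 kcal/mol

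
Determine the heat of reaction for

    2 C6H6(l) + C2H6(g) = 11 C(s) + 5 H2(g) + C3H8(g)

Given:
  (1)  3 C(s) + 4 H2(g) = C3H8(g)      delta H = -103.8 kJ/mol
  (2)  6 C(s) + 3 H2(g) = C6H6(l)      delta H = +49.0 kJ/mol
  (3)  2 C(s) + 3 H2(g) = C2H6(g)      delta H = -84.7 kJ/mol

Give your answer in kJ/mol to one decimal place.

delta H = -117.1 kJ/mol

(1) as written: -103.8 kJ/mol
(2) reversed and × 2: (-2)·(+49.0) = -98.0 kJ/mol
(3) reversed: +84.7 kJ/mol
By Hess's law, delta H = (1)·(-103.8) + (-2)·(+49.0) + (-1)·(-84.7) = -117.1 kJ/mol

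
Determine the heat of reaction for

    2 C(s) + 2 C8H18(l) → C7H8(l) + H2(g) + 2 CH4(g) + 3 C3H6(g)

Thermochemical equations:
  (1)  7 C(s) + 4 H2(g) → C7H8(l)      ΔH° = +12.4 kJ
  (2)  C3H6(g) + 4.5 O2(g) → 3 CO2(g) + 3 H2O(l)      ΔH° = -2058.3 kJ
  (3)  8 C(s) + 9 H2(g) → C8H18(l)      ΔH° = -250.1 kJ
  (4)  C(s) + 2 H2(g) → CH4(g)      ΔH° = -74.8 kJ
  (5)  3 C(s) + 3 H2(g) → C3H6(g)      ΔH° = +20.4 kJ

ΔH° = 424.2 kJ

(1) as written (C7H8(l) already on the product side): +12.4 kJ
(2): not needed (O2(g) appears nowhere else).
(3) reversed and × 2 (reverse to put C8H18(l) on the reactant side; ×2 to match 2 C8H18(l) in the target): (-2)·(-250.1) = +500.2 kJ
(4) × 2 (×2 to match 2 CH4(g) in the target): (2)·(-74.8) = -149.6 kJ
(5) × 3: (3)·(+20.4) = +61.2 kJ
ΔH° = (1)·(+12.4) + (-2)·(-250.1) + (2)·(-74.8) + (3)·(+20.4) = 424.2 kJ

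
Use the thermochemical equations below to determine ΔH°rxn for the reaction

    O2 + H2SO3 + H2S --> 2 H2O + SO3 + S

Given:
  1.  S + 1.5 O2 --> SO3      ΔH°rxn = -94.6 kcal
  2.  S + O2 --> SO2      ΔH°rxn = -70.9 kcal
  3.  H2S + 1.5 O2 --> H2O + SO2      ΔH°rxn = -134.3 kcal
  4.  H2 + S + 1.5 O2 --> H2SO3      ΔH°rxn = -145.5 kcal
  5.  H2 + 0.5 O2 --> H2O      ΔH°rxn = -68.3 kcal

eq. 1 as written: -94.6 kcal
eq. 2 reversed: +70.9 kcal
eq. 3 as written: -134.3 kcal
eq. 4 reversed: +145.5 kcal
eq. 5 as written: -68.3 kcal
Since enthalpy is a state function, ΔH°rxn = (-94.6) + (+70.9) + (-134.3) + (+145.5) + (-68.3) = -80.8 kcal

ΔH°rxn = -80.8 kcal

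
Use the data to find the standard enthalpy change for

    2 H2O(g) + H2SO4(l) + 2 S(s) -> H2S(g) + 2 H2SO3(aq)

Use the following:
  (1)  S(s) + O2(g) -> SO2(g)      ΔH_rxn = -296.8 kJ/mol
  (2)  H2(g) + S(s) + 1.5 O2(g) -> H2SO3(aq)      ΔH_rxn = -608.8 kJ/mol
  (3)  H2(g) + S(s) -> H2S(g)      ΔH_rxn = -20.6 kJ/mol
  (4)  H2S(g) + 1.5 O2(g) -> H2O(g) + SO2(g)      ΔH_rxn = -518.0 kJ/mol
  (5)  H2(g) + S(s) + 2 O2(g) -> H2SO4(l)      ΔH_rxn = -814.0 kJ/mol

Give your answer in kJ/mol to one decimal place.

ΔH_rxn = 59.4 kJ/mol

(1) × 2: (2)·(-296.8) = -593.6 kJ/mol
(2) × 2: (2)·(-608.8) = -1217.6 kJ/mol
(3) reversed: +20.6 kJ/mol
(4) reversed and × 2: (-2)·(-518.0) = +1036.0 kJ/mol
(5) reversed: +814.0 kJ/mol
Summing the manipulated equations, ΔH_rxn = (2)·(-296.8) + (2)·(-608.8) + (-1)·(-20.6) + (-2)·(-518.0) + (-1)·(-814.0) = 59.4 kJ/mol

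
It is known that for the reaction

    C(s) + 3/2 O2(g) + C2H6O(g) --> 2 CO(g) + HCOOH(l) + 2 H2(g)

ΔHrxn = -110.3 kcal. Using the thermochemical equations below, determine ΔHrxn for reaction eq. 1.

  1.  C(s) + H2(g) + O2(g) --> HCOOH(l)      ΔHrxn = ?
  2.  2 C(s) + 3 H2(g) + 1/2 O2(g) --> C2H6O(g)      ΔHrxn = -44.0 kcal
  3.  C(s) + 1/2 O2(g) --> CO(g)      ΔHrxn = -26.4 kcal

eq. 1 as written: contributes x
eq. 2 reversed: +44.0 kcal
eq. 3 × 2: (2)·(-26.4) = -52.8 kcal
-110.3 = (+44.0) + (-52.8) + x
x = (-110.3 − (-8.8)) / (1) = -101.5 kcal

ΔHrxn = -101.5 kcal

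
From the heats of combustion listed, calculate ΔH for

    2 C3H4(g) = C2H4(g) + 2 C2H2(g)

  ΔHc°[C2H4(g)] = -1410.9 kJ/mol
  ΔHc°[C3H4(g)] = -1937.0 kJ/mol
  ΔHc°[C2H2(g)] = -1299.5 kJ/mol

Using ΔH = Σ nΔHc°(reactants) − Σ nΔHc°(products):
= [2·(-1937.0)] − [1·(-1410.9) + 2·(-1299.5)]
= 135.9 kJ/mol

ΔH = 135.9 kJ/mol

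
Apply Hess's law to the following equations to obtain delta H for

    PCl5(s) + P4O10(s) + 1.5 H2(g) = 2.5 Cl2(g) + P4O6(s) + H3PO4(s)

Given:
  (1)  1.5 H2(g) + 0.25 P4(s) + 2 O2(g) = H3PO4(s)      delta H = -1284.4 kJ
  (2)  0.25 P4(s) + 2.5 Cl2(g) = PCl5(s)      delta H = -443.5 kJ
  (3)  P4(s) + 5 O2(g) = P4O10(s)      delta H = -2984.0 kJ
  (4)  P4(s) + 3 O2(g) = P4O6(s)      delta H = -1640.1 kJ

(1) as written (H3PO4(s) already on the product side): -1284.4 kJ
(2) reversed (reverse to put PCl5(s) on the reactant side): +443.5 kJ
(3) reversed (reverse to put P4O10(s) on the reactant side): +2984.0 kJ
(4) as written (P4O6(s) already on the product side): -1640.1 kJ
Combining the equations, delta H = (1)·(-1284.4) + (-1)·(-443.5) + (-1)·(-2984.0) + (1)·(-1640.1) = 503.0 kJ

delta H = 503.0 kJ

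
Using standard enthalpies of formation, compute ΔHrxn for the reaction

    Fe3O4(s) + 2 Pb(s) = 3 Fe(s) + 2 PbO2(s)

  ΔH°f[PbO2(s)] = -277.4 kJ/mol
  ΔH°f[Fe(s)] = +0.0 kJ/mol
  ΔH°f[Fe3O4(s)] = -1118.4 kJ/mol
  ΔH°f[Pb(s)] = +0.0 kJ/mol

ΔHrxn = 563.6 kJ/mol

Products: 3·(+0.0) + 2·(-277.4) = -554.8
Reactants: 1·(-1118.4) + 2·(+0.0) = -1118.4
ΔHrxn = (-554.8) − (-1118.4) = 563.6 kJ/mol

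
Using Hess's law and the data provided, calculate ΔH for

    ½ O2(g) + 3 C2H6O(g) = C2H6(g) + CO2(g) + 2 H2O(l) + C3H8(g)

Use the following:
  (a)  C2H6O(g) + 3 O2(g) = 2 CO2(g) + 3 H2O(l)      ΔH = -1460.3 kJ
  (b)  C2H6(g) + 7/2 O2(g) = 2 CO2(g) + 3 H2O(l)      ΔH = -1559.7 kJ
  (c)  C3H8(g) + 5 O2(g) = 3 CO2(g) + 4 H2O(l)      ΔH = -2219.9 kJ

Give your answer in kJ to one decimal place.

(a) × 3 (scale by 3 for the 3 C2H6O(g)): (3)·(-1460.3) = -4380.9 kJ
(b) reversed (C2H6(g) must end up as a product): +1559.7 kJ
(c) reversed (reverse to put C3H8(g) on the product side): +2219.9 kJ
ΔH = (3)·(-1460.3) + (-1)·(-1559.7) + (-1)·(-2219.9) = -601.3 kJ

ΔH = -601.3 kJ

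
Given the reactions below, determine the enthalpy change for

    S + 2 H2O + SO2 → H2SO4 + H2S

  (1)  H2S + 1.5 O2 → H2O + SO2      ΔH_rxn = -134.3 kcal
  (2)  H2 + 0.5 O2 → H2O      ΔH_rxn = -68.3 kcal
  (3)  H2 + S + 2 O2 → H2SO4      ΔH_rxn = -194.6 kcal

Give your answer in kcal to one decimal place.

(1) reversed (reverse to put H2S on the product side): +134.3 kcal
(2) reversed: +68.3 kcal
(3) as written (H2SO4 already on the product side): -194.6 kcal
Summing the manipulated equations, ΔH_rxn = (+134.3) + (+68.3) + (-194.6) = 8.0 kcal

ΔH_rxn = 8.0 kcal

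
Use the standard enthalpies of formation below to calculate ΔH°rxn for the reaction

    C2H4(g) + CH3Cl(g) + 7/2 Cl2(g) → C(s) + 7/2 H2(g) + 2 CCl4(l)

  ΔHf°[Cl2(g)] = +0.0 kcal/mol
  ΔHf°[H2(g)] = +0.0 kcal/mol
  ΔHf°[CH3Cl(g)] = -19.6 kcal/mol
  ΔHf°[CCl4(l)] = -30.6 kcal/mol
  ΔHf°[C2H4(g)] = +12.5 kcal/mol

ΔH°rxn = -54.1 kcal/mol

Products: 1·(+0.0) + 7/2·(+0.0) + 2·(-30.6) = -61.2
Reactants: 1·(+12.5) + 1·(-19.6) + 7/2·(+0.0) = -7.1
ΔH°rxn = (-61.2) − (-7.1) = -54.1 kcal/mol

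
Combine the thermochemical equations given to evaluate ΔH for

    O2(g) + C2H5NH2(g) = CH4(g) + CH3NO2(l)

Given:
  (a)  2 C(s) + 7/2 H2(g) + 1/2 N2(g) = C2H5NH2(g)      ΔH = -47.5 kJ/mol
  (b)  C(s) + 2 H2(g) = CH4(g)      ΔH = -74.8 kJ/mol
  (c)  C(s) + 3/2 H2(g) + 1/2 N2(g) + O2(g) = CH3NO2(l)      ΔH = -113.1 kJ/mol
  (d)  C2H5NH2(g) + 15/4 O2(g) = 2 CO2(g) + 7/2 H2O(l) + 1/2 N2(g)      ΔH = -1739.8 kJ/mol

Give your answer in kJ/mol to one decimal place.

ΔH = -140.4 kJ/mol

(a) reversed: +47.5 kJ/mol
(b) as written (CH4(g) already on the product side): -74.8 kJ/mol
(c) as written (CH3NO2(l) already on the product side): -113.1 kJ/mol
(d): not needed (H2O(l) appears nowhere else).
ΔH = (+47.5) + (-74.8) + (-113.1) = -140.4 kJ/mol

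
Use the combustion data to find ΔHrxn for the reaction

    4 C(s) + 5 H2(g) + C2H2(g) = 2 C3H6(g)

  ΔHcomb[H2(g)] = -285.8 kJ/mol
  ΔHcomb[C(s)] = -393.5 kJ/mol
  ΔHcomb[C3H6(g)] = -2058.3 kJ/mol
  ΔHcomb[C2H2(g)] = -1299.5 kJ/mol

ΔHrxn = -185.9 kJ/mol

With combustion enthalpies, reactants minus products:
= [4·(-393.5) + 5·(-285.8) + 1·(-1299.5)] − [2·(-2058.3)]
= -185.9 kJ/mol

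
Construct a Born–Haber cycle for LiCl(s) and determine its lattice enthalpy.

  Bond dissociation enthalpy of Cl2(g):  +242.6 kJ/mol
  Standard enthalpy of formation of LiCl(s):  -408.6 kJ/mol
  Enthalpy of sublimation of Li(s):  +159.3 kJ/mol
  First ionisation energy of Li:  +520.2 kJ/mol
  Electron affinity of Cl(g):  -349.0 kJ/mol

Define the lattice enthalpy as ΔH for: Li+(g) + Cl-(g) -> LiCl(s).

U = -860.4 kJ/mol

ΔHf° = 1·ΔHsub + 1·(ΣIE) + 1/2·D(Cl2) + 1·EA + U
-408.6 = 1·(+159.3) + 1·(+520.2) + 1/2·(+242.6) + 1·(-349.0) + U
U = -408.6 − (+451.8) = -860.4 kJ/mol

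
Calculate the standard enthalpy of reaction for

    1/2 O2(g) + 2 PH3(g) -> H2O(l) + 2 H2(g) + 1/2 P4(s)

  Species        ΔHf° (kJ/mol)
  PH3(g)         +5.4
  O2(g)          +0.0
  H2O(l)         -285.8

Products: 1·(-285.8) + 2·(+0.0) + 1/2·(+0.0) = -285.8
Reactants: 1/2·(+0.0) + 2·(+5.4) = +10.8
ΔHrxn = (-285.8) − (+10.8) = -296.6 kJ/mol

ΔHrxn = -296.6 kJ/mol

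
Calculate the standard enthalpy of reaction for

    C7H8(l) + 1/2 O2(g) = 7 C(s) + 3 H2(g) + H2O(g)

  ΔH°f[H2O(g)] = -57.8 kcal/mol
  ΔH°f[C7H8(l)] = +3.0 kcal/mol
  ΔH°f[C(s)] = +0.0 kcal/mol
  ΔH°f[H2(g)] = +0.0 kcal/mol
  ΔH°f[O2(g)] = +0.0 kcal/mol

ΔHrxn = -60.8 kcal/mol

Products: 7·(+0.0) + 3·(+0.0) + 1·(-57.8) = -57.8
Reactants: 1·(+3.0) + 1/2·(+0.0) = +3.0
ΔHrxn = (-57.8) − (+3.0) = -60.8 kcal/mol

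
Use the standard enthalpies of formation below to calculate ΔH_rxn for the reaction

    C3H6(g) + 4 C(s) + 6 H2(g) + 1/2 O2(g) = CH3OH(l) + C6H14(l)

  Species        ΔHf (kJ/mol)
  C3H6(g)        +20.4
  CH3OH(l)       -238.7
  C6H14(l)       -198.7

ΔH_rxn = -457.8 kJ/mol

Products: 1·(-238.7) + 1·(-198.7) = -437.4
Reactants: 1·(+20.4) + 4·(+0.0) + 6·(+0.0) + 1/2·(+0.0) = +20.4
ΔH_rxn = (-437.4) − (+20.4) = -457.8 kJ/mol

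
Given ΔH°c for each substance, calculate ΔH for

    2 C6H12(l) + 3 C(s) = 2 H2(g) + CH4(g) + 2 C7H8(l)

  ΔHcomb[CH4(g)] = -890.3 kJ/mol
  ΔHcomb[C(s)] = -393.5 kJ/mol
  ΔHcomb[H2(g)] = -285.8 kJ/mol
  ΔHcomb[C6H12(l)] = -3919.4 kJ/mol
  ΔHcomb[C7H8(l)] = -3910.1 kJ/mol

ΔH = 262.8 kJ/mol

Using ΔH = Σ nΔHc°(reactants) − Σ nΔHc°(products):
= [2·(-3919.4) + 3·(-393.5)] − [2·(-285.8) + 1·(-890.3) + 2·(-3910.1)]
= 262.8 kJ/mol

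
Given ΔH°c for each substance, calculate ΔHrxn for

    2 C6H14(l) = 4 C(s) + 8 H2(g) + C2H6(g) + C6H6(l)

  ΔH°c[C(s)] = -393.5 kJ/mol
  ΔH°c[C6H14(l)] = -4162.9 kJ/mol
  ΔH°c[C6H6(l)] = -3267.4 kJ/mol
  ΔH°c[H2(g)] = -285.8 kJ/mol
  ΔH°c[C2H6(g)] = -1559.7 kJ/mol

With combustion enthalpies, reactants minus products:
= [2·(-4162.9)] − [4·(-393.5) + 8·(-285.8) + 1·(-1559.7) + 1·(-3267.4)]
= 361.7 kJ/mol

ΔHrxn = 361.7 kJ/mol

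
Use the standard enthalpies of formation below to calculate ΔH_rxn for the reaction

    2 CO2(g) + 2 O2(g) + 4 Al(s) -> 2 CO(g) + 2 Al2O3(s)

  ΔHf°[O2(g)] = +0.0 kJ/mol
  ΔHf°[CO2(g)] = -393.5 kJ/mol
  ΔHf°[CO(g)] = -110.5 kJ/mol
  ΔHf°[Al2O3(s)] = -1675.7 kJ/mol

Products: 2·(-110.5) + 2·(-1675.7) = -3572.4
Reactants: 2·(-393.5) + 2·(+0.0) + 4·(+0.0) = -787.0
ΔH_rxn = (-3572.4) − (-787.0) = -2785.4 kJ/mol

ΔH_rxn = -2785.4 kJ/mol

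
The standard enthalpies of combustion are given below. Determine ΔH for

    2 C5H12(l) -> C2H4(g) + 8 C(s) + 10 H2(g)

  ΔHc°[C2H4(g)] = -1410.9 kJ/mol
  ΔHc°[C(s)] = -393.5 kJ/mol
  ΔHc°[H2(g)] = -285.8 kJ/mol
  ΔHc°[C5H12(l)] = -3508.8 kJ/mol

With combustion enthalpies, reactants minus products:
= [2·(-3508.8)] − [1·(-1410.9) + 8·(-393.5) + 10·(-285.8)]
= 399.3 kJ/mol

ΔH = 399.3 kJ/mol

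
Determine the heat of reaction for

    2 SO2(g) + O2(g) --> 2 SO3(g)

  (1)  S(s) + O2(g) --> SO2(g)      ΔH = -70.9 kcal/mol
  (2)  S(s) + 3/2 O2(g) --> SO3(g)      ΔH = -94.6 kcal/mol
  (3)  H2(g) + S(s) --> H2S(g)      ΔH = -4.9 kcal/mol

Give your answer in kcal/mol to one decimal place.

ΔH = -47.4 kcal/mol

(1) reversed and × 2: (-2)·(-70.9) = +141.8 kcal/mol
(2) × 2: (2)·(-94.6) = -189.2 kcal/mol
(3): not needed.
ΔH = (-2)·(-70.9) + (2)·(-94.6) = -47.4 kcal/mol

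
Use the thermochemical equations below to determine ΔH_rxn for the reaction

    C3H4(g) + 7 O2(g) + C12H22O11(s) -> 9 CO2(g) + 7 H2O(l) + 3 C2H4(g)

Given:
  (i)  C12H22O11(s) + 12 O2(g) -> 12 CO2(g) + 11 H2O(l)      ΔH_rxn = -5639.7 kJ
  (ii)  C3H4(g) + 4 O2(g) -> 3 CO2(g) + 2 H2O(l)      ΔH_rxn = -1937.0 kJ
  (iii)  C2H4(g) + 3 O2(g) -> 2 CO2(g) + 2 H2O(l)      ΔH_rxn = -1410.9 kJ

ΔH_rxn = -3344.0 kJ

(i) as written (C12H22O11(s) already on the reactant side): -5639.7 kJ
(ii) as written (C3H4(g) already on the reactant side): -1937.0 kJ
(iii) reversed and × 3 (C2H4(g) must end up as a product; scale by 3 for the 3 C2H4(g)): (-3)·(-1410.9) = +4232.7 kJ
ΔH_rxn = (-5639.7) + (-1937.0) + (+4232.7) = -3344.0 kJ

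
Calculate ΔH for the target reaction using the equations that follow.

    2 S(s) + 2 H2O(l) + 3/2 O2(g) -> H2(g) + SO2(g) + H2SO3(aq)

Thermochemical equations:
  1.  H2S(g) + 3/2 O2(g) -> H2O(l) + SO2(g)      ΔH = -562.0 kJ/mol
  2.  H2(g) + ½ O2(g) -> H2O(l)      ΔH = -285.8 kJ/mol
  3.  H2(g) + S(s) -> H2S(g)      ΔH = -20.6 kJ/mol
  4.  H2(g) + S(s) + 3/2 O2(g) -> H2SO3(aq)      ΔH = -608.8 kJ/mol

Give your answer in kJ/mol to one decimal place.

eq. 1 as written (SO2(g) already on the product side): -562.0 kJ/mol
eq. 2 reversed and × 3: (-3)·(-285.8) = +857.4 kJ/mol
eq. 3 as written: -20.6 kJ/mol
eq. 4 as written (H2SO3(aq) already on the product side): -608.8 kJ/mol
ΔH = (-562.0) + (+857.4) + (-20.6) + (-608.8) = -334.0 kJ/mol

ΔH = -334.0 kJ/mol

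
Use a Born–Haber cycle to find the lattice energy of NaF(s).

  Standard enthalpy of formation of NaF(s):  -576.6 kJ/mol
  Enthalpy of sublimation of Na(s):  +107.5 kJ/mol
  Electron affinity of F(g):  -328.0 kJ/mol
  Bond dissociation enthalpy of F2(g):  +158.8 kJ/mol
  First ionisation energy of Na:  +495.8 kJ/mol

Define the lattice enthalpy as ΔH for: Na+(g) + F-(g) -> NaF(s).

U = -931.3 kJ/mol

ΔHf° = 1·ΔHsub + 1·(ΣIE) + 1/2·D(F2) + 1·EA + U
-576.6 = 1·(+107.5) + 1·(+495.8) + 1/2·(+158.8) + 1·(-328.0) + U
U = -576.6 − (+354.7) = -931.3 kJ/mol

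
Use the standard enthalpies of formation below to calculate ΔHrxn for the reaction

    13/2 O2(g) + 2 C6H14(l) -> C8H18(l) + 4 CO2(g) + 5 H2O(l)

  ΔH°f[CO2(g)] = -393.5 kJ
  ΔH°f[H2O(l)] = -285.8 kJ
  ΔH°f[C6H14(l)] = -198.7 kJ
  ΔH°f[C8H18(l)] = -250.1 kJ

ΔH°rxn = Σ nΔHf°(products) − Σ nΔHf°(reactants).
Products: 1·(-250.1) + 4·(-393.5) + 5·(-285.8) = -3253.1
Reactants: 13/2·(+0.0) + 2·(-198.7) = -397.4
ΔHrxn = (-3253.1) − (-397.4) = -2855.7 kJ

ΔHrxn = -2855.7 kJ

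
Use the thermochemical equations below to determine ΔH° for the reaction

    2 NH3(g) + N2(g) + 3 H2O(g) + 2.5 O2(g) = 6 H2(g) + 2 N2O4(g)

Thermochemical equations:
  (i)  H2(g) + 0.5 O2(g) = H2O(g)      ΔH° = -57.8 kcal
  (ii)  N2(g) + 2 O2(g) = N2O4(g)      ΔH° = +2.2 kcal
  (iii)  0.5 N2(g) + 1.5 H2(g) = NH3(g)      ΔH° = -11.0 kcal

(i) reversed and × 3 (reverse to put H2O(g) on the reactant side; scale by 3 for the 3 H2O(g)): (-3)·(-57.8) = +173.4 kcal
(ii) × 2 (×2 to match 2 N2O4(g) in the target): (2)·(+2.2) = +4.4 kcal
(iii) reversed and × 2 (reverse to put NH3(g) on the reactant side; ×2 to match 2 NH3(g) in the target): (-2)·(-11.0) = +22.0 kcal
Combining the equations, ΔH° = (+173.4) + (+4.4) + (+22.0) = 199.8 kcal

ΔH° = 199.8 kcal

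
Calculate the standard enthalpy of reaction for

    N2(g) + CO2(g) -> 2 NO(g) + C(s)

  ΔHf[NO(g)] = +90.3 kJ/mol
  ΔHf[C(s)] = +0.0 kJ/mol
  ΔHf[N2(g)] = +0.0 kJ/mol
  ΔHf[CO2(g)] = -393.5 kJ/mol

ΔH°rxn = 574.1 kJ/mol

Products: 2·(+90.3) + 1·(+0.0) = +180.6
Reactants: 1·(+0.0) + 1·(-393.5) = -393.5
ΔH°rxn = (+180.6) − (-393.5) = 574.1 kJ/mol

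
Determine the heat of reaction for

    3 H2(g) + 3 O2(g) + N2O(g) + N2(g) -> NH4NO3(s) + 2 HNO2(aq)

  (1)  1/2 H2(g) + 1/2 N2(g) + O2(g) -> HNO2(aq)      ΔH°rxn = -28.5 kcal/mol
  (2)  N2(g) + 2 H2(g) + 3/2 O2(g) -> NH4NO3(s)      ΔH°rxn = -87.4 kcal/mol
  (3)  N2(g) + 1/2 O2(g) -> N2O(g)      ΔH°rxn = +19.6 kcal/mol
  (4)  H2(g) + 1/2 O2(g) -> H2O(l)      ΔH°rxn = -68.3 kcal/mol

(1) × 2 (scale by 2 for the 2 HNO2(aq)): (2)·(-28.5) = -57.0 kcal/mol
(2) as written (NH4NO3(s) already on the product side): -87.4 kcal/mol
(3) reversed (N2O(g) must end up as a reactant): -19.6 kcal/mol
(4): not needed (H2O(l) appears nowhere else).
ΔH°rxn = (-57.0) + (-87.4) + (-19.6) = -164.0 kcal/mol

ΔH°rxn = -164.0 kcal/mol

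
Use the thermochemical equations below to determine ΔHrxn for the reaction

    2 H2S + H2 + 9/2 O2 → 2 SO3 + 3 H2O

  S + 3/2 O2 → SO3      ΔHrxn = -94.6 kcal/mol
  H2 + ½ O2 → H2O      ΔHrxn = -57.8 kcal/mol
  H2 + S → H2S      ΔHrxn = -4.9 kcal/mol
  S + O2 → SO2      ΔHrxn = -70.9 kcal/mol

ΔHrxn = -352.8 kcal/mol

equation 1 × 2: (2)·(-94.6) = -189.2 kcal/mol
equation 2 × 3: (3)·(-57.8) = -173.4 kcal/mol
equation 3 reversed and × 2: (-2)·(-4.9) = +9.8 kcal/mol
equation 4: not needed.
ΔHrxn = (-189.2) + (-173.4) + (+9.8) = -352.8 kcal/mol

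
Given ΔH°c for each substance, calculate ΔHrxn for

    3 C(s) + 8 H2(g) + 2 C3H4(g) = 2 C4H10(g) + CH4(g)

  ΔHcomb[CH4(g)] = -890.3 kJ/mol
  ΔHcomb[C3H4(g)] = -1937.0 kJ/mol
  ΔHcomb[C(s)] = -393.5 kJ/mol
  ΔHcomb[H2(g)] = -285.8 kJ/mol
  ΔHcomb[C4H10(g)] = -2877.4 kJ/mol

ΔHrxn = -695.8 kJ/mol

Using ΔH = Σ nΔHc°(reactants) − Σ nΔHc°(products):
= [3·(-393.5) + 8·(-285.8) + 2·(-1937.0)] − [2·(-2877.4) + 1·(-890.3)]
= -695.8 kJ/mol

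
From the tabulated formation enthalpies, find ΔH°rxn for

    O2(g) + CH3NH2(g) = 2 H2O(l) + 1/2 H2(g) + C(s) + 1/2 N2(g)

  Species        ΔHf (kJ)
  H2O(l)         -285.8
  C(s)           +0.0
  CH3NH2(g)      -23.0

Products: 2·(-285.8) + 1/2·(+0.0) + 1·(+0.0) + 1/2·(+0.0) = -571.6
Reactants: 1·(+0.0) + 1·(-23.0) = -23.0
ΔH°rxn = (-571.6) − (-23.0) = -548.6 kJ

ΔH°rxn = -548.6 kJ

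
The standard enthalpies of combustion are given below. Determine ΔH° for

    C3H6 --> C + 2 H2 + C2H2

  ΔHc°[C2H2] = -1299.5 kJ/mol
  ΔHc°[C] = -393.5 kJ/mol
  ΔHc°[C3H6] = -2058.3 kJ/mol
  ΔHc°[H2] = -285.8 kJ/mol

Using ΔH = Σ nΔHc°(reactants) − Σ nΔHc°(products):
= [1·(-2058.3)] − [1·(-393.5) + 2·(-285.8) + 1·(-1299.5)]
= 206.3 kJ/mol

ΔH° = 206.3 kJ/mol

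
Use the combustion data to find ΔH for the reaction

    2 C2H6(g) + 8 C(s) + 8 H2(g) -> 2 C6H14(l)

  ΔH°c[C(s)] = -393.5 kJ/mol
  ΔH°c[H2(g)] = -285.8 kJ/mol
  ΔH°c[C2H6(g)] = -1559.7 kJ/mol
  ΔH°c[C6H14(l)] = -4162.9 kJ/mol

ΔH = -228.0 kJ/mol

Using ΔH = Σ nΔHc°(reactants) − Σ nΔHc°(products):
= [2·(-1559.7) + 8·(-393.5) + 8·(-285.8)] − [2·(-4162.9)]
= -228.0 kJ/mol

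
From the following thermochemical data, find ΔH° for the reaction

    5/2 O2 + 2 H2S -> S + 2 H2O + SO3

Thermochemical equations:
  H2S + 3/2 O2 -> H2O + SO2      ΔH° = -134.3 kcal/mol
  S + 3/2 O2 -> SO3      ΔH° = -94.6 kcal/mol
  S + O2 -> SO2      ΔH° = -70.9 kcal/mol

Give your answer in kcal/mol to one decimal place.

equation 1 × 2: (2)·(-134.3) = -268.6 kcal/mol
equation 2 as written: -94.6 kcal/mol
equation 3 reversed and × 2: (-2)·(-70.9) = +141.8 kcal/mol
Summing the manipulated equations, ΔH° = (2)·(-134.3) + (1)·(-94.6) + (-2)·(-70.9) = -221.4 kcal/mol

ΔH° = -221.4 kcal/mol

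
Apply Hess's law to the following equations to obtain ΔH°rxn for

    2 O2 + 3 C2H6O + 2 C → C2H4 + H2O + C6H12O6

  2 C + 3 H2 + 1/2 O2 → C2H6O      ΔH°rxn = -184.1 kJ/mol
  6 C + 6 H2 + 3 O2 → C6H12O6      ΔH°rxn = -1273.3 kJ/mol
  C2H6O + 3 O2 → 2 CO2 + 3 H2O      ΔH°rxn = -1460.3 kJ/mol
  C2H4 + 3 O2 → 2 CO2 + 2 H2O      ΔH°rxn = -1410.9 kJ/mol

ΔH°rxn = -954.5 kJ/mol

equation 1 reversed and × 2: (-2)·(-184.1) = +368.2 kJ/mol
equation 2 as written: -1273.3 kJ/mol
equation 3 as written: -1460.3 kJ/mol
equation 4 reversed: +1410.9 kJ/mol
Combining the equations, ΔH°rxn = (-2)·(-184.1) + (1)·(-1273.3) + (1)·(-1460.3) + (-1)·(-1410.9) = -954.5 kJ/mol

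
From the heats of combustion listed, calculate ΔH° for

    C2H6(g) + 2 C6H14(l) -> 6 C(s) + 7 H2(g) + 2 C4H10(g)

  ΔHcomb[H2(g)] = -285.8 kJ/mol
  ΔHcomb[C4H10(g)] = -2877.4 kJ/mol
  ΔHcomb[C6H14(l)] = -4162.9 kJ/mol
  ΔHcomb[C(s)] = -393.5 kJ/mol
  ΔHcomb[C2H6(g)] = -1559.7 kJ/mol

With combustion enthalpies, reactants minus products:
= [1·(-1559.7) + 2·(-4162.9)] − [6·(-393.5) + 7·(-285.8) + 2·(-2877.4)]
= 230.9 kJ/mol

ΔH° = 230.9 kJ/mol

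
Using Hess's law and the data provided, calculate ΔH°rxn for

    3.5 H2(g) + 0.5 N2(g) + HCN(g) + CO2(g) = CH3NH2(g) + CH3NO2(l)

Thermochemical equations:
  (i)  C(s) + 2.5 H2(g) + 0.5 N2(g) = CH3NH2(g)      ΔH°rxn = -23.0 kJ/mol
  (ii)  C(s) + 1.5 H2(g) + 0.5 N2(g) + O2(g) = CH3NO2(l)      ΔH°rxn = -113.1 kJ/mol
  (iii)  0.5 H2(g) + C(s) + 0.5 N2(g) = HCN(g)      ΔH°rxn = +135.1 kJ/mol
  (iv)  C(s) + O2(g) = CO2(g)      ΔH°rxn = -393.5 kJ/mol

ΔH°rxn = 122.3 kJ/mol

(i) as written: -23.0 kJ/mol
(ii) as written: -113.1 kJ/mol
(iii) reversed: -135.1 kJ/mol
(iv) reversed: +393.5 kJ/mol
ΔH°rxn = (-23.0) + (-113.1) + (-135.1) + (+393.5) = 122.3 kJ/mol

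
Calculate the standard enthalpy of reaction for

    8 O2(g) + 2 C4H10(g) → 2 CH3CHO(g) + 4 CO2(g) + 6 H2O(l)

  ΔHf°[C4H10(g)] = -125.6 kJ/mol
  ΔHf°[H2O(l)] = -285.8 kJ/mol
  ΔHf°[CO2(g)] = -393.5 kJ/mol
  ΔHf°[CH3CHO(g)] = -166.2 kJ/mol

Products: 2·(-166.2) + 4·(-393.5) + 6·(-285.8) = -3621.2
Reactants: 8·(+0.0) + 2·(-125.6) = -251.2
ΔH° = (-3621.2) − (-251.2) = -3370.0 kJ/mol

ΔH° = -3370.0 kJ/mol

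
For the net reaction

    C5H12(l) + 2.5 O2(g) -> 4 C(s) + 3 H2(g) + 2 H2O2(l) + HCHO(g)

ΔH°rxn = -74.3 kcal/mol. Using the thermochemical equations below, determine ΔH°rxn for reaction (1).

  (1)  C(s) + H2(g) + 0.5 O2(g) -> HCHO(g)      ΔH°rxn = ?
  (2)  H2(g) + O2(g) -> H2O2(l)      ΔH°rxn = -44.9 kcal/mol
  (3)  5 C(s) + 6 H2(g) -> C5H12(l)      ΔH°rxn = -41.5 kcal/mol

ΔH°rxn = -26.0 kcal/mol

(1) as written (HCHO(g) already on the product side): contributes x
(2) × 2 (×2 to match 2 H2O2(l) in the target): (2)·(-44.9) = -89.8 kcal/mol
(3) reversed (reverse to put C5H12(l) on the reactant side): +41.5 kcal/mol
-74.3 = (-89.8) + (+41.5) + x
x = (-74.3 − (-48.3)) / (1) = -26.0 kcal/mol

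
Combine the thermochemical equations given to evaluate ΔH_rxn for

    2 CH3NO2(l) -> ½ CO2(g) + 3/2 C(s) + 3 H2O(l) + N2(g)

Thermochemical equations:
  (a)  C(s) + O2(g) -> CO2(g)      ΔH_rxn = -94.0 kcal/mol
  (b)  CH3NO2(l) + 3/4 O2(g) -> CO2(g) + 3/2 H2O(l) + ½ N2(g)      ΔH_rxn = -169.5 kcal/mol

ΔH_rxn = -198.0 kcal/mol

(a) reversed and × 3/2 (C(s) must end up as a product; ×3/2 to match 3/2 C(s) in the target): (-3/2)·(-94.0) = +141.0 kcal/mol
(b) × 2 (×2 to match 2 CH3NO2(l) in the target): (2)·(-169.5) = -339.0 kcal/mol
ΔH_rxn = (-3/2)·(-94.0) + (2)·(-169.5) = -198.0 kcal/mol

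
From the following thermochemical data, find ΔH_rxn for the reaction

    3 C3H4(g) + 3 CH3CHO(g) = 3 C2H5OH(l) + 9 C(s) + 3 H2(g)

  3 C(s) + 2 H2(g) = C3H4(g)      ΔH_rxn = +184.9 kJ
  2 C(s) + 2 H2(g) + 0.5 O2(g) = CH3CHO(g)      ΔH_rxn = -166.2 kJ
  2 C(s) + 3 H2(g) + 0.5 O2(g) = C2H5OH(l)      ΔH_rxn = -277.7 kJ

ΔH_rxn = -889.2 kJ

equation 1 reversed and × 3 (reverse to put C3H4(g) on the reactant side; ×3 to match 3 C3H4(g) in the target): (-3)·(+184.9) = -554.7 kJ
equation 2 reversed and × 3 (reverse to put CH3CHO(g) on the reactant side; scale by 3 for the 3 CH3CHO(g)): (-3)·(-166.2) = +498.6 kJ
equation 3 × 3 (scale by 3 for the 3 C2H5OH(l)): (3)·(-277.7) = -833.1 kJ
Summing the manipulated equations, ΔH_rxn = (-554.7) + (+498.6) + (-833.1) = -889.2 kJ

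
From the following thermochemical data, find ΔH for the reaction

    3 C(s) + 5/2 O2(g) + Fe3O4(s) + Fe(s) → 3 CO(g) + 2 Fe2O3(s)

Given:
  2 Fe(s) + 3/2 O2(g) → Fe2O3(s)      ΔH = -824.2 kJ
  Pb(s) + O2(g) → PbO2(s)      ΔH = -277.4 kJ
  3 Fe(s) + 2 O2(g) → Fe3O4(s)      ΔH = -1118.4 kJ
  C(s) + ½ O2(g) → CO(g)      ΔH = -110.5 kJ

equation 1 × 2 (×2 to match 2 Fe2O3(s) in the target): (2)·(-824.2) = -1648.4 kJ
equation 2: not needed (PbO2(s) appears nowhere else).
equation 3 reversed (reverse to put Fe3O4(s) on the reactant side): +1118.4 kJ
equation 4 × 3 (×3 to match 3 CO(g) in the target): (3)·(-110.5) = -331.5 kJ
ΔH = (2)·(-824.2) + (-1)·(-1118.4) + (3)·(-110.5) = -861.5 kJ

ΔH = -861.5 kJ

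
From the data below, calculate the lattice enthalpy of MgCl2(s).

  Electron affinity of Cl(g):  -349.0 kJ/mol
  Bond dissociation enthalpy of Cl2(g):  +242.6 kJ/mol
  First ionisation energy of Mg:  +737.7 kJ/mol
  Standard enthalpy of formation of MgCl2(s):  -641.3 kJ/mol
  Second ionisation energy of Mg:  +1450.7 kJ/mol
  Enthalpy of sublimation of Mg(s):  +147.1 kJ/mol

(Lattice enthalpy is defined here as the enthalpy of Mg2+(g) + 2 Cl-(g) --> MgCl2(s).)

U = -2521.4 kJ/mol

ΔHf° = 1·ΔHsub + 1·(ΣIE) + 1·D(Cl2) + 2·EA + U
-641.3 = 1·(+147.1) + 1·(+2188.4) + 1·(+242.6) + 2·(-349.0) + U
U = -641.3 − (+1880.1) = -2521.4 kJ/mol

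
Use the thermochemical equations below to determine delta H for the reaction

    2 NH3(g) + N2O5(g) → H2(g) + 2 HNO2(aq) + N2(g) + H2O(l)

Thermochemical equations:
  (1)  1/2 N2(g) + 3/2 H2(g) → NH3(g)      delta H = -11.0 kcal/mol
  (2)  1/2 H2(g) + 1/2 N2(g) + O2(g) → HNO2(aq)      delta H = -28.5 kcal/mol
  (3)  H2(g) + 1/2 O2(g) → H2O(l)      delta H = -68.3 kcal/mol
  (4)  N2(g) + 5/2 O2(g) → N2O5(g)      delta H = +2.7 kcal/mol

delta H = -106.0 kcal/mol

(1) reversed and × 2 (reverse to put NH3(g) on the reactant side; ×2 to match 2 NH3(g) in the target): (-2)·(-11.0) = +22.0 kcal/mol
(2) × 2 (scale by 2 for the 2 HNO2(aq)): (2)·(-28.5) = -57.0 kcal/mol
(3) as written (H2O(l) already on the product side): -68.3 kcal/mol
(4) reversed (N2O5(g) must end up as a reactant): -2.7 kcal/mol
By Hess's law, delta H = (-2)·(-11.0) + (2)·(-28.5) + (1)·(-68.3) + (-1)·(+2.7) = -106.0 kcal/mol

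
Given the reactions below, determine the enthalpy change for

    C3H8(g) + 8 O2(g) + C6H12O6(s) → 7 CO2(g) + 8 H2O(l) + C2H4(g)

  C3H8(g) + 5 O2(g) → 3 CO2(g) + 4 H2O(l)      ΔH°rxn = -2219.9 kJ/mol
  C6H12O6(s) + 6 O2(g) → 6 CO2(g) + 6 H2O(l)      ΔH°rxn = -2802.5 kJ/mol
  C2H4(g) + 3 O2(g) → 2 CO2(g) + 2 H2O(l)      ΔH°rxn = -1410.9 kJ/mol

ΔH°rxn = -3611.5 kJ/mol

equation 1 as written: -2219.9 kJ/mol
equation 2 as written: -2802.5 kJ/mol
equation 3 reversed: +1410.9 kJ/mol
Since enthalpy is a state function, ΔH°rxn = (1)·(-2219.9) + (1)·(-2802.5) + (-1)·(-1410.9) = -3611.5 kJ/mol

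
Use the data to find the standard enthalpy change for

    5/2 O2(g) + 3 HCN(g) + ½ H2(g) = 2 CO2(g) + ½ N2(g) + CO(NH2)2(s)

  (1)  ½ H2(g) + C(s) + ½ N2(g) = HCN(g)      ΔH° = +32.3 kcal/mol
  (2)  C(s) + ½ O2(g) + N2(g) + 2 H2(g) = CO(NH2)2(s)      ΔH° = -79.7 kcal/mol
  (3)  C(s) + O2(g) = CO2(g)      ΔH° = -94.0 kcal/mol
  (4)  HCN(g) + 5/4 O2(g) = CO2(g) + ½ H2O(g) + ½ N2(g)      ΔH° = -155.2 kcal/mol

ΔH° = -364.6 kcal/mol

(1) reversed and × 3: (-3)·(+32.3) = -96.9 kcal/mol
(2) as written: -79.7 kcal/mol
(3) × 2: (2)·(-94.0) = -188.0 kcal/mol
(4): not needed.
Since enthalpy is a state function, ΔH° = (-96.9) + (-79.7) + (-188.0) = -364.6 kcal/mol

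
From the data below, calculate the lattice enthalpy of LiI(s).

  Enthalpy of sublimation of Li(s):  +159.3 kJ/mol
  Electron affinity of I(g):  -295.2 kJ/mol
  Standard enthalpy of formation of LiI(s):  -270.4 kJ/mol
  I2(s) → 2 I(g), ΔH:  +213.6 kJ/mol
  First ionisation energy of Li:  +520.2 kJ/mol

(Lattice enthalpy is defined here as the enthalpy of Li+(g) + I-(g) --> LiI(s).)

ΔHf° = 1·ΔHsub + 1·(ΣIE) + 1/2·D(I2) + 1·EA + U
-270.4 = 1·(+159.3) + 1·(+520.2) + 1/2·(+213.6) + 1·(-295.2) + U
U = -270.4 − (+491.1) = -761.5 kJ/mol

U = -761.5 kJ/mol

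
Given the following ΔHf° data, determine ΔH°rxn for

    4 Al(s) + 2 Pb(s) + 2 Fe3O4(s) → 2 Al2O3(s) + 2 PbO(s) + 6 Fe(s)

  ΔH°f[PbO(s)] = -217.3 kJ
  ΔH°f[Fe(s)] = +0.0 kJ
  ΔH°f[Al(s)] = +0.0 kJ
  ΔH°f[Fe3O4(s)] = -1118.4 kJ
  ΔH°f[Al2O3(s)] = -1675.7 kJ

ΔH°rxn = Σ nΔHf°(products) − Σ nΔHf°(reactants).
Products: 2·(-1675.7) + 2·(-217.3) + 6·(+0.0) = -3786.0
Reactants: 4·(+0.0) + 2·(+0.0) + 2·(-1118.4) = -2236.8
ΔH°rxn = (-3786.0) − (-2236.8) = -1549.2 kJ

ΔH°rxn = -1549.2 kJ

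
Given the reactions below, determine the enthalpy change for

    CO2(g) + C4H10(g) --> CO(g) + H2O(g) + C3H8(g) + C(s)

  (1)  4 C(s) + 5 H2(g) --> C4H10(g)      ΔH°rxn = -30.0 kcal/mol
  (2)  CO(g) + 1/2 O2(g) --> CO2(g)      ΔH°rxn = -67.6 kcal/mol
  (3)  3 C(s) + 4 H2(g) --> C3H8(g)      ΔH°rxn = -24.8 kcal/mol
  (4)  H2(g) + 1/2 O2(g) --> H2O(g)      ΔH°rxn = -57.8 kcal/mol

(1) reversed: +30.0 kcal/mol
(2) reversed: +67.6 kcal/mol
(3) as written: -24.8 kcal/mol
(4) as written: -57.8 kcal/mol
ΔH°rxn = (-1)·(-30.0) + (-1)·(-67.6) + (1)·(-24.8) + (1)·(-57.8) = 15.0 kcal/mol

ΔH°rxn = 15.0 kcal/mol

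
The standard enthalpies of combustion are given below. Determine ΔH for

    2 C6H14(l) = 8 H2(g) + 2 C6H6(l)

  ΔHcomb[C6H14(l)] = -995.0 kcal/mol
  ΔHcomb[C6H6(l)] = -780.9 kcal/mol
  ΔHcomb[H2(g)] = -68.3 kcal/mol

Using ΔH = Σ nΔHc°(reactants) − Σ nΔHc°(products):
= [2·(-995.0)] − [8·(-68.3) + 2·(-780.9)]
= 118.2 kcal/mol

ΔH = 118.2 kcal/mol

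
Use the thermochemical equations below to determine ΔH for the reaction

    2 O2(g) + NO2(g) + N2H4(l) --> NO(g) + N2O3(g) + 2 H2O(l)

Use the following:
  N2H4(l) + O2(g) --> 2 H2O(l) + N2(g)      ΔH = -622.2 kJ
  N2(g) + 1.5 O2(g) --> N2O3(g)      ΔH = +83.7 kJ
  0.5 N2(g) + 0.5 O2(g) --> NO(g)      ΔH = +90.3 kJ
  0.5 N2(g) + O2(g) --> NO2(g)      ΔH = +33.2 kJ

equation 1 as written: -622.2 kJ
equation 2 as written: +83.7 kJ
equation 3 as written: +90.3 kJ
equation 4 reversed: -33.2 kJ
Since enthalpy is a state function, ΔH = (-622.2) + (+83.7) + (+90.3) + (-33.2) = -481.4 kJ

ΔH = -481.4 kJ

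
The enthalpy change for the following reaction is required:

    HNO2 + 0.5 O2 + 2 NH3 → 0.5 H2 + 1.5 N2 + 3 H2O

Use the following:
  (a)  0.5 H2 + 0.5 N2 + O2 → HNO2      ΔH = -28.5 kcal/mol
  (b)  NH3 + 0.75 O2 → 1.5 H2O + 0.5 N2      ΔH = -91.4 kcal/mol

ΔH = -154.3 kcal/mol

(a) reversed (HNO2 must end up as a reactant): +28.5 kcal/mol
(b) × 2 (×2 to match 2 NH3 in the target): (2)·(-91.4) = -182.8 kcal/mol
ΔH = (-1)·(-28.5) + (2)·(-91.4) = -154.3 kcal/mol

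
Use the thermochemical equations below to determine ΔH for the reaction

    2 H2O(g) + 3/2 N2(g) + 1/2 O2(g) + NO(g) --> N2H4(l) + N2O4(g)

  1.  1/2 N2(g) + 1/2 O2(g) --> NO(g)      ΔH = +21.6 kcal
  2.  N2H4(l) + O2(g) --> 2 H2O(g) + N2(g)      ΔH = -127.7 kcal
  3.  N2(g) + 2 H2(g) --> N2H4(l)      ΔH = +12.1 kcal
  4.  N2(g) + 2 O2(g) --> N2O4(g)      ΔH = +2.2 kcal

ΔH = 108.3 kcal

eq. 1 reversed (NO(g) must end up as a reactant): -21.6 kcal
eq. 2 reversed (reverse to put H2O(g) on the reactant side): +127.7 kcal
eq. 3: not needed (H2(g) appears nowhere else).
eq. 4 as written (N2O4(g) already on the product side): +2.2 kcal
ΔH = (-21.6) + (+127.7) + (+2.2) = 108.3 kcal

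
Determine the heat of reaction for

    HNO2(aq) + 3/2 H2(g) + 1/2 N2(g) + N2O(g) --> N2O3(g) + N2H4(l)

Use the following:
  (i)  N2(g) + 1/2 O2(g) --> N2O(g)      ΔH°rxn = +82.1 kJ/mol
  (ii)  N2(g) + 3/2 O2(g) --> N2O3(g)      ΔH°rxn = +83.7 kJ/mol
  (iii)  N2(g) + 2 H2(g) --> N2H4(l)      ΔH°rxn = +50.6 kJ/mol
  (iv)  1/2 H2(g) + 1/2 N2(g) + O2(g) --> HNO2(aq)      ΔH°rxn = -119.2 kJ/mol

ΔH°rxn = 171.4 kJ/mol

(i) reversed: -82.1 kJ/mol
(ii) as written: +83.7 kJ/mol
(iii) as written: +50.6 kJ/mol
(iv) reversed: +119.2 kJ/mol
Combining the equations, ΔH°rxn = (-82.1) + (+83.7) + (+50.6) + (+119.2) = 171.4 kJ/mol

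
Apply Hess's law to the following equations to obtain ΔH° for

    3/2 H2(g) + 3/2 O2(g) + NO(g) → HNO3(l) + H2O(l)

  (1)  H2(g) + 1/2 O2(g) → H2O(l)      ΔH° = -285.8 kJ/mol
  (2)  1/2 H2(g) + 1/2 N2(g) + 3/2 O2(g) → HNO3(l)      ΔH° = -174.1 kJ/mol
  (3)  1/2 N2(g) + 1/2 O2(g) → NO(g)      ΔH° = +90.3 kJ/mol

(1) as written: -285.8 kJ/mol
(2) as written: -174.1 kJ/mol
(3) reversed: -90.3 kJ/mol
ΔH° = (-285.8) + (-174.1) + (-90.3) = -550.2 kJ/mol

ΔH° = -550.2 kJ/mol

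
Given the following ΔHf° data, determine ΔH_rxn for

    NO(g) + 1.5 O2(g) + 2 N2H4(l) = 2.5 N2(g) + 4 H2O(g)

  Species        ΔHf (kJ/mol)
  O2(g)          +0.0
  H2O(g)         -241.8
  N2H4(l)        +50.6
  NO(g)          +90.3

ΔH_rxn = -1158.7 kJ/mol

Products: 5/2·(+0.0) + 4·(-241.8) = -967.2
Reactants: 1·(+90.3) + 3/2·(+0.0) + 2·(+50.6) = +191.5
ΔH_rxn = (-967.2) − (+191.5) = -1158.7 kJ/mol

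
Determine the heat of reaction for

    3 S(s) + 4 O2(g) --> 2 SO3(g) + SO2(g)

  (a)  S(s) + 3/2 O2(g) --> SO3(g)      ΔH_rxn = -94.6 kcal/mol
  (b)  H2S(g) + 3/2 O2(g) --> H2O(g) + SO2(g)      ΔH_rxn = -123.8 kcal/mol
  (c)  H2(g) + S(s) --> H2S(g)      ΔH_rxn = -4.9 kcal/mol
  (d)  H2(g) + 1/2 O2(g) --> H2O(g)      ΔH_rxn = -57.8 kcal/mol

ΔH_rxn = -260.1 kcal/mol

(a) × 2: (2)·(-94.6) = -189.2 kcal/mol
(b) as written: -123.8 kcal/mol
(c) as written: -4.9 kcal/mol
(d) reversed: +57.8 kcal/mol
ΔH_rxn = (-189.2) + (-123.8) + (-4.9) + (+57.8) = -260.1 kcal/mol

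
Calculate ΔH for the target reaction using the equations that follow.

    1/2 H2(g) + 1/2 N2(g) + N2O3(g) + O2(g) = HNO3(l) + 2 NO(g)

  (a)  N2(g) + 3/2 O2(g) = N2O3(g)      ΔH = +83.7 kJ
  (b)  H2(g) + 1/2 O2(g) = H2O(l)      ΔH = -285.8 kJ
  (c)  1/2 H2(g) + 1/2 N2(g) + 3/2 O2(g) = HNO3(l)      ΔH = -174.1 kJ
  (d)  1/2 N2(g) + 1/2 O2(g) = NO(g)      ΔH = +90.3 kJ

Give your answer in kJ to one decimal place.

(a) reversed: -83.7 kJ
(b): not needed.
(c) as written: -174.1 kJ
(d) × 2: (2)·(+90.3) = +180.6 kJ
ΔH = (-83.7) + (-174.1) + (+180.6) = -77.2 kJ

ΔH = -77.2 kJ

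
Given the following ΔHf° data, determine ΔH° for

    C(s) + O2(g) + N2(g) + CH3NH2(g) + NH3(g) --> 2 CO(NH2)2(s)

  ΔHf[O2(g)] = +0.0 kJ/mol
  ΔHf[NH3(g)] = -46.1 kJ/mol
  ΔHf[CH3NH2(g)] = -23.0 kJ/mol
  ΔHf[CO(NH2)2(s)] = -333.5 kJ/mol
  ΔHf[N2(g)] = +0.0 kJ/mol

ΔH° = -597.9 kJ/mol

ΔH°rxn = Σ nΔHf°(products) − Σ nΔHf°(reactants).
Products: 2·(-333.5) = -667.0
Reactants: 1·(+0.0) + 1·(+0.0) + 1·(+0.0) + 1·(-23.0) + 1·(-46.1) = -69.1
ΔH° = (-667.0) − (-69.1) = -597.9 kJ/mol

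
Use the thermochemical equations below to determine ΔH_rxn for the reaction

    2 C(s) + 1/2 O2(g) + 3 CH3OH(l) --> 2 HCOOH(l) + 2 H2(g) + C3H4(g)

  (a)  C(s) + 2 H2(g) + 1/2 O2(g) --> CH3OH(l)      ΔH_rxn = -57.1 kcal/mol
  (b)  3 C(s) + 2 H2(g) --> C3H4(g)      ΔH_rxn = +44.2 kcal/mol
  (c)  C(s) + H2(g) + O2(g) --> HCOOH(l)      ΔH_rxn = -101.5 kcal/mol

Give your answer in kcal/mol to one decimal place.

(a) reversed and × 3 (CH3OH(l) must end up as a reactant; scale by 3 for the 3 CH3OH(l)): (-3)·(-57.1) = +171.3 kcal/mol
(b) as written (C3H4(g) already on the product side): +44.2 kcal/mol
(c) × 2 (×2 to match 2 HCOOH(l) in the target): (2)·(-101.5) = -203.0 kcal/mol
ΔH_rxn = (+171.3) + (+44.2) + (-203.0) = 12.5 kcal/mol

ΔH_rxn = 12.5 kcal/mol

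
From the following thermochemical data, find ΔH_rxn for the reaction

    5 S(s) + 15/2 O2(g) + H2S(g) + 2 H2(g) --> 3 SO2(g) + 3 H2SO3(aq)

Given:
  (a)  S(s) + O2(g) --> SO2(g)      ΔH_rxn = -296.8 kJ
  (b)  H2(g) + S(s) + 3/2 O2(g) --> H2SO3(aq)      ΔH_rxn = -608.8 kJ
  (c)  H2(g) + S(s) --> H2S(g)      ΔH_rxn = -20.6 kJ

(a) × 3 (×3 to match 3 SO2(g) in the target): (3)·(-296.8) = -890.4 kJ
(b) × 3 (scale by 3 for the 3 H2SO3(aq)): (3)·(-608.8) = -1826.4 kJ
(c) reversed (reverse to put H2S(g) on the reactant side): +20.6 kJ
Summing the manipulated equations, ΔH_rxn = (-890.4) + (-1826.4) + (+20.6) = -2696.2 kJ

ΔH_rxn = -2696.2 kJ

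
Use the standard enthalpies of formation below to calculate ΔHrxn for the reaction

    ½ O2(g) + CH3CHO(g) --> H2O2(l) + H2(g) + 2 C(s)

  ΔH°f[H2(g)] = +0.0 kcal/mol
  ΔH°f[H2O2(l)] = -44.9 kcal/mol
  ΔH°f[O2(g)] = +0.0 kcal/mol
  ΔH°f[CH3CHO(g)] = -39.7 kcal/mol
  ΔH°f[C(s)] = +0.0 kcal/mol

ΔHrxn = -5.2 kcal/mol

ΔH°rxn = Σ nΔHf°(products) − Σ nΔHf°(reactants).
Products: 1·(-44.9) + 1·(+0.0) + 2·(+0.0) = -44.9
Reactants: 1/2·(+0.0) + 1·(-39.7) = -39.7
ΔHrxn = (-44.9) − (-39.7) = -5.2 kcal/mol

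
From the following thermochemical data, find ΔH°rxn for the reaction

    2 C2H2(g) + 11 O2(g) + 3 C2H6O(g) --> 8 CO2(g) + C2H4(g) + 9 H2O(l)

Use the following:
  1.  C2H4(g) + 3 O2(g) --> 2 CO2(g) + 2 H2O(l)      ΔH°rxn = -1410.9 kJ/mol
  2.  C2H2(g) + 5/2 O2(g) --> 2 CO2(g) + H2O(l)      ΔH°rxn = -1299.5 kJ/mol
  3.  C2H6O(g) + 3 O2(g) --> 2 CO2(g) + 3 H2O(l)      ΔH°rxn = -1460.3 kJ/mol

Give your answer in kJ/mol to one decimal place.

eq. 1 reversed: +1410.9 kJ/mol
eq. 2 × 2: (2)·(-1299.5) = -2599.0 kJ/mol
eq. 3 × 3: (3)·(-1460.3) = -4380.9 kJ/mol
ΔH°rxn = (+1410.9) + (-2599.0) + (-4380.9) = -5569.0 kJ/mol

ΔH°rxn = -5569.0 kJ/mol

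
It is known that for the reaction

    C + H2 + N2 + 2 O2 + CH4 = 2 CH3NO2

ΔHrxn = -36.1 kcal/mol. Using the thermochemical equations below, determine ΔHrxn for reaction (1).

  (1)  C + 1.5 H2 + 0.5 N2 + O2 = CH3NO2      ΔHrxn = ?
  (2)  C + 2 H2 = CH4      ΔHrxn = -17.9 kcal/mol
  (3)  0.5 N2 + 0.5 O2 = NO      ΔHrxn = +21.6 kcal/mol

(1) × 2 (scale by 2 for the 2 CH3NO2): contributes 2·x
(2) reversed (CH4 must end up as a reactant): +17.9 kcal/mol
(3): not needed (NO appears nowhere else).
-36.1 = (+17.9) + 2·x
x = (-36.1 − (+17.9)) / (2) = -27.0 kcal/mol

ΔHrxn = -27.0 kcal/mol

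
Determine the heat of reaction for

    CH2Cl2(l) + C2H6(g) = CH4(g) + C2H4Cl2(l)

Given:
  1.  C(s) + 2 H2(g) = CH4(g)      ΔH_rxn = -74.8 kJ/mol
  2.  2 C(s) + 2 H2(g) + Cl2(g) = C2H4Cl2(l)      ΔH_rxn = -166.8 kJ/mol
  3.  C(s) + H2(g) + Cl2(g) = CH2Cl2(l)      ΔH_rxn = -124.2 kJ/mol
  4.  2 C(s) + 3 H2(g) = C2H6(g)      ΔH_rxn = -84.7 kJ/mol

eq. 1 as written (CH4(g) already on the product side): -74.8 kJ/mol
eq. 2 as written (C2H4Cl2(l) already on the product side): -166.8 kJ/mol
eq. 3 reversed (CH2Cl2(l) must end up as a reactant): +124.2 kJ/mol
eq. 4 reversed (reverse to put C2H6(g) on the reactant side): +84.7 kJ/mol
ΔH_rxn = (1)·(-74.8) + (1)·(-166.8) + (-1)·(-124.2) + (-1)·(-84.7) = -32.7 kJ/mol

ΔH_rxn = -32.7 kJ/mol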